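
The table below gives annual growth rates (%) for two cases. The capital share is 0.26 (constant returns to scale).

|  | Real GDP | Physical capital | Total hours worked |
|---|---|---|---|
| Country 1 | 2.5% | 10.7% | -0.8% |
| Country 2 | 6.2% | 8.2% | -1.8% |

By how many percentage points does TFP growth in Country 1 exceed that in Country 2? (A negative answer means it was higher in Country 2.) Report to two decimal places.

-5.09 percentage points

Labor's share = 1 − 0.26 = 0.74.
Country 1: TFP = 2.5 − 2.782 + 0.592 = 0.31%.
Country 2: TFP = 6.2 − 2.132 + 1.332 = 5.4%.
Difference = 0.31 − (5.4) = -5.09 pp.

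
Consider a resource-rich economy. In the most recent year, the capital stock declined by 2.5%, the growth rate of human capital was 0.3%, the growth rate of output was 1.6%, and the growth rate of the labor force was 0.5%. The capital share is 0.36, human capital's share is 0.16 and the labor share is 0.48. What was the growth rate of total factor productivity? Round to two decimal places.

Total factor productivity growth was 2.21%.

Labor's share = 1 − 0.36 − 0.16 = 0.48.
The capital stock: 0.36 × (-2.5) = -0.9 pp.
Human capital: 0.16 × 0.3 = 0.048 pp.
The labor force: 0.48 × 0.5 = 0.24 pp.
TFP growth = 1.6 + 0.612 = 2.212%.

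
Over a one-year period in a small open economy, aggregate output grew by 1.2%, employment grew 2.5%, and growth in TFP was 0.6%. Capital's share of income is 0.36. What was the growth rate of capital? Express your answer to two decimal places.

-2.78%

Labor's share = 1 − 0.36 = 0.64.
gY = gA + 0.64×2.5 + 0.36×g.
0.36×g = 1.2 − 0.6 − 1.6 = -1.
g = -1 / 0.36 = -2.7778%.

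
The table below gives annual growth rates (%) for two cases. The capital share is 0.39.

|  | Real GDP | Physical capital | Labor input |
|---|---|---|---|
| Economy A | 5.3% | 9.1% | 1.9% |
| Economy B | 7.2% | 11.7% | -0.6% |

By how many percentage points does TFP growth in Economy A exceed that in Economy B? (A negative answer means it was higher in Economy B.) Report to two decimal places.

Labor's share = 1 − 0.39 = 0.61.
Economy A: TFP = 5.3 − 3.549 − 1.159 = 0.592%.
Economy B: TFP = 7.2 − 4.563 + 0.366 = 3.003%.
Difference = 0.592 − (3.003) = -2.411 pp.

-2.41 percentage points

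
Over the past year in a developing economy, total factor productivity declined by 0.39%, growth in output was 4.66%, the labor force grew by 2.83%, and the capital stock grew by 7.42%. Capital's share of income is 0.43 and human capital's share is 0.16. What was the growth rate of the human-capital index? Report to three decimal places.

Labor's share = 1 − 0.43 − 0.16 = 0.41.
gY = gA + 0.43×7.42 + 0.41×2.83 + 0.16×g.
0.16×g = 4.66 + 0.39 − 4.3509 = 0.6991.
g = 0.6991 / 0.16 = 4.36938%.

The human-capital index growth was 4.369%.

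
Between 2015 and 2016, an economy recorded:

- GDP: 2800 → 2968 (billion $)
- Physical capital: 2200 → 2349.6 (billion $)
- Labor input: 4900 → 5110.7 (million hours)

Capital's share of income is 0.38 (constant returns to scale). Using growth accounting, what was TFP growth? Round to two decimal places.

0.75%

GDP growth = (2968 − 2800) / 2800 = 6%.
Physical capital growth = (2349.6 − 2200) / 2200 = 6.8%.
Labor input growth = (5110.7 − 4900) / 4900 = 4.3%.
Labor's share = 1 − 0.38 = 0.62.
Physical capital: 0.38 × 6.8 = 2.584 pp.
Labor input: 0.62 × 4.3 = 2.666 pp.
TFP growth = 6 − 5.25 = 0.75%.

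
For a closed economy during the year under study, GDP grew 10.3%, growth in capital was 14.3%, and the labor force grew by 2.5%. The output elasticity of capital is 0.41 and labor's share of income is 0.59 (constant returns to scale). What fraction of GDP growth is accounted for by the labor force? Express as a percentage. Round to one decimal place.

Labor's share = 1 − 0.41 = 0.59.
The labor force contributed 0.59 × 2.5 = 1.475 pp.
Share of growth = 1.475 / 10.3 × 100 = 14.32%.

The labor force accounted for 14.3% of growth.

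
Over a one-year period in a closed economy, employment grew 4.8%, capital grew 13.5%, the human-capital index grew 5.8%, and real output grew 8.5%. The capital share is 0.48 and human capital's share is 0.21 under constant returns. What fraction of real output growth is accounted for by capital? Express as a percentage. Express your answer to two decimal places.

Capital accounted for 76.24% of growth.

Capital contributed 0.48 × 13.5 = 6.48 pp.
Share of growth = 6.48 / 8.5 × 100 = 76.2353%.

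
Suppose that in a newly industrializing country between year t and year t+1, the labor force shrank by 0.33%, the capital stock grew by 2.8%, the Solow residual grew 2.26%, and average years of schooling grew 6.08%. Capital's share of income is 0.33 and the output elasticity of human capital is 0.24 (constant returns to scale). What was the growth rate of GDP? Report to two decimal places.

Labor's share = 1 − 0.33 − 0.24 = 0.43.
The capital stock: 0.33 × 2.8 = 0.924 pp.
Average years of schooling: 0.24 × 6.08 = 1.4592 pp.
The labor force: 0.43 × (-0.33) = -0.1419 pp.
Output growth = 2.26 + 2.2413 = 4.5013%.

4.50%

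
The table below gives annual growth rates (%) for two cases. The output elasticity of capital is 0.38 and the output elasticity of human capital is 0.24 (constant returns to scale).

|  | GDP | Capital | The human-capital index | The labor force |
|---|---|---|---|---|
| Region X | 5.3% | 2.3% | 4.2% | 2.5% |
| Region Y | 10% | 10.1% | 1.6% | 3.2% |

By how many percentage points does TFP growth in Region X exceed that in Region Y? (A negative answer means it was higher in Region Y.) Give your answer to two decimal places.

Labor's share = 1 − 0.38 − 0.24 = 0.38.
Region X: TFP = 5.3 − 0.874 − 1.008 − 0.95 = 2.468%.
Region Y: TFP = 10 − 3.838 − 0.384 − 1.216 = 4.562%.
Difference = 2.468 − (4.562) = -2.094 pp.

-2.09 percentage points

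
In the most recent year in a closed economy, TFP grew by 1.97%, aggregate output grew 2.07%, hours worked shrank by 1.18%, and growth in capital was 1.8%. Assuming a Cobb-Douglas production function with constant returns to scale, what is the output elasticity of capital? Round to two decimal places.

gY = gA + α·gK + (1−α)·gL, so gY − gA − gL = α(gK − gL).
2.07 − 1.97 + 1.18 = α × (1.8 − (-1.18)).
1.28 = 2.98 α, so α = 0.4295.

0.43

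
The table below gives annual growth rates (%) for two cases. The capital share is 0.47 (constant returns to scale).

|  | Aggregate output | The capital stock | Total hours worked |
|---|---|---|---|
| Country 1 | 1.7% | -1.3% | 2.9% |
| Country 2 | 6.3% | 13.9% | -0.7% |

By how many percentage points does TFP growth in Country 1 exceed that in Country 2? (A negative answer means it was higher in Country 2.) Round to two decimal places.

Labor's share = 1 − 0.47 = 0.53.
Country 1: TFP = 1.7 + 0.611 − 1.537 = 0.774%.
Country 2: TFP = 6.3 − 6.533 + 0.371 = 0.138%.
Difference = 0.774 − (0.138) = 0.636 pp.

0.64 percentage points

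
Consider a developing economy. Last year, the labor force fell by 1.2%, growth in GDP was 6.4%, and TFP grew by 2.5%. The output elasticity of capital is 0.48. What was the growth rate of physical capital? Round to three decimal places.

9.425%

Labor's share = 1 − 0.48 = 0.52.
gY = gA + 0.52×(-1.2) + 0.48×g.
0.48×g = 6.4 − 2.5 + 0.624 = 4.524.
g = 4.524 / 0.48 = 9.425%.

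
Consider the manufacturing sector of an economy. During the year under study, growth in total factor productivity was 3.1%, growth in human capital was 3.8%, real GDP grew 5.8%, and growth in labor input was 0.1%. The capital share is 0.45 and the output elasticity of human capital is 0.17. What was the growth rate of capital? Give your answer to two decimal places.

4.48%

Labor's share = 1 − 0.45 − 0.17 = 0.38.
gY = gA + 0.17×3.8 + 0.38×0.1 + 0.45×g.
0.45×g = 5.8 − 3.1 − 0.684 = 2.016.
g = 2.016 / 0.45 = 4.48%.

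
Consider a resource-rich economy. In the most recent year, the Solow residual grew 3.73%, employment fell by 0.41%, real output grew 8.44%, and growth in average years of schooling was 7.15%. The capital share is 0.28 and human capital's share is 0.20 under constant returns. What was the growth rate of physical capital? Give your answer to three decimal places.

12.476%

Labor's share = 1 − 0.28 − 0.2 = 0.52.
gY = gA + 0.2×7.15 + 0.52×(-0.41) + 0.28×g.
0.28×g = 8.44 − 3.73 − 1.2168 = 3.4932.
g = 3.4932 / 0.28 = 12.47571%.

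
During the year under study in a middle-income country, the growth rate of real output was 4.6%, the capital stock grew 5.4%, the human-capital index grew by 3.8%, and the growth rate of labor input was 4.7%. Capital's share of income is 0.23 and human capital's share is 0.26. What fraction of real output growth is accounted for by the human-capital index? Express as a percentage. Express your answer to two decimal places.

The human-capital index contributed 0.26 × 3.8 = 0.988 pp.
Share of growth = 0.988 / 4.6 × 100 = 21.4783%.

The human-capital index accounted for 21.48% of growth.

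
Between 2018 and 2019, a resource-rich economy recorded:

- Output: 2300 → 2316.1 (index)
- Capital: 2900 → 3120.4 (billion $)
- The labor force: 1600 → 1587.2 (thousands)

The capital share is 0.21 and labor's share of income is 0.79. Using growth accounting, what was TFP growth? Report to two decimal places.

Output growth = (2316.1 − 2300) / 2300 = 0.7%.
Capital growth = (3120.4 − 2900) / 2900 = 7.6%.
The labor force growth = (1587.2 − 1600) / 1600 = -0.8%.
Labor's share = 1 − 0.21 = 0.79.
Capital: 0.21 × 7.6 = 1.596 pp.
The labor force: 0.79 × (-0.8) = -0.632 pp.
TFP growth = 0.7 − 0.964 = -0.264%.

-0.26%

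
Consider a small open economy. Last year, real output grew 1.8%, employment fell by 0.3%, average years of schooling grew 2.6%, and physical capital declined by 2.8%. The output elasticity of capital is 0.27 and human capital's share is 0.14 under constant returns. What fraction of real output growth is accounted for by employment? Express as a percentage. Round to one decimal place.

Employment accounted for -9.8% of growth.

Labor's share = 1 − 0.27 − 0.14 = 0.59.
Employment contributed 0.59 × (-0.3) = -0.177 pp.
Share of growth = -0.177 / 1.8 × 100 = -9.833%.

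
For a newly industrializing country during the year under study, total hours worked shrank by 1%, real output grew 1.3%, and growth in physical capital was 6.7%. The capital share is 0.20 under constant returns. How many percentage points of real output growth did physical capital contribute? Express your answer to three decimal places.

Contribution = share × growth = 0.2 × 6.7 = 1.34 pp.

1.340 percentage points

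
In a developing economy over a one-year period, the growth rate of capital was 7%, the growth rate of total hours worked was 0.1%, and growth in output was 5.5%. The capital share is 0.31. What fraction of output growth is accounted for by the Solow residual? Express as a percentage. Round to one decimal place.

Labor's share = 1 − 0.31 = 0.69.
Capital: 0.31 × 7 = 2.17 pp.
Total hours worked: 0.69 × 0.1 = 0.069 pp.
TFP growth = 5.5 − 2.239 = 3.261%.
TFP share of growth = 3.261 / 5.5 × 100 = 59.291%.

The Solow residual accounted for 59.3% of growth.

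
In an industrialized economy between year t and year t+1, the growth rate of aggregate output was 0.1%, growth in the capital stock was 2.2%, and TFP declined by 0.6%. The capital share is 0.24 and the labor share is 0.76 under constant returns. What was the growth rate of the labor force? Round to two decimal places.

The labor force growth was 0.23%.

Labor's share = 1 − 0.24 = 0.76.
gY = gA + 0.24×2.2 + 0.76×g.
0.76×g = 0.1 + 0.6 − 0.528 = 0.172.
g = 0.172 / 0.76 = 0.2263%.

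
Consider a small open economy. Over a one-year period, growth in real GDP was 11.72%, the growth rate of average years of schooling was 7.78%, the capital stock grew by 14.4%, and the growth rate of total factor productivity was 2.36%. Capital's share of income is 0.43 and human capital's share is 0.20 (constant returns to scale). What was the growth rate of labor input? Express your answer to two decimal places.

Labor input growth was 4.36%.

Labor's share = 1 − 0.43 − 0.2 = 0.37.
gY = gA + 0.43×14.4 + 0.2×7.78 + 0.37×g.
0.37×g = 11.72 − 2.36 − 7.748 = 1.612.
g = 1.612 / 0.37 = 4.3568%.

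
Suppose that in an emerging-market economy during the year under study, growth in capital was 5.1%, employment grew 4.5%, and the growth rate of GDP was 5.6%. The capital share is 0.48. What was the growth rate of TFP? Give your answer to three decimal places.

Labor's share = 1 − 0.48 = 0.52.
Capital: 0.48 × 5.1 = 2.448 pp.
Employment: 0.52 × 4.5 = 2.34 pp.
TFP growth = 5.6 − 4.788 = 0.812%.

0.812%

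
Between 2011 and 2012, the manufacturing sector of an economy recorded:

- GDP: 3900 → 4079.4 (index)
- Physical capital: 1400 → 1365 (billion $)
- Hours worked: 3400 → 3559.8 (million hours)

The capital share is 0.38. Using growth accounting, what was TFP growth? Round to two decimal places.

2.64%

GDP growth = (4079.4 − 3900) / 3900 = 4.6%.
Physical capital growth = (1365 − 1400) / 1400 = -2.5%.
Hours worked growth = (3559.8 − 3400) / 3400 = 4.7%.
Labor's share = 1 − 0.38 = 0.62.
Physical capital: 0.38 × (-2.5) = -0.95 pp.
Hours worked: 0.62 × 4.7 = 2.914 pp.
TFP growth = 4.6 − 1.964 = 2.636%.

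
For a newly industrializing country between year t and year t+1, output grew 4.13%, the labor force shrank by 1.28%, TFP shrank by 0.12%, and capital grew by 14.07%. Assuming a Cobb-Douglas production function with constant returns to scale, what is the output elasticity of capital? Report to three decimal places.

gY = gA + α·gK + (1−α)·gL, so gY − gA − gL = α(gK − gL).
4.13 + 0.12 + 1.28 = α × (14.07 − (-1.28)).
5.53 = 15.35 α, so α = 0.36026.

α = 0.360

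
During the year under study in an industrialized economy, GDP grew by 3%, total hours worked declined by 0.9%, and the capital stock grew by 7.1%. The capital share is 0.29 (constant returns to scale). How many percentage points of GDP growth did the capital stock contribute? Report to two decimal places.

2.06 pp

Contribution = share × growth = 0.29 × 7.1 = 2.059 pp.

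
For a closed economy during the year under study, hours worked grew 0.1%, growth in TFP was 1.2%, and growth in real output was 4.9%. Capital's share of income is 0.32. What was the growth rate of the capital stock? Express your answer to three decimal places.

Labor's share = 1 − 0.32 = 0.68.
gY = gA + 0.68×0.1 + 0.32×g.
0.32×g = 4.9 − 1.2 − 0.068 = 3.632.
g = 3.632 / 0.32 = 11.35%.

The capital stock grew 11.350%.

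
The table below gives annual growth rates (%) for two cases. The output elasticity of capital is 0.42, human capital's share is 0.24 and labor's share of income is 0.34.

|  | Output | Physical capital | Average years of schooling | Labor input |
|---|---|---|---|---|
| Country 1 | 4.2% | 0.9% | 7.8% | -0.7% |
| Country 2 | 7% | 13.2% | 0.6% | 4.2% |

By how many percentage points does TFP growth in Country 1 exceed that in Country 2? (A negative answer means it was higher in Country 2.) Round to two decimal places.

2.30 percentage points

Labor's share = 1 − 0.42 − 0.24 = 0.34.
Country 1: TFP = 4.2 − 0.378 − 1.872 + 0.238 = 2.188%.
Country 2: TFP = 7 − 5.544 − 0.144 − 1.428 = -0.116%.
Difference = 2.188 − (-0.116) = 2.304 pp.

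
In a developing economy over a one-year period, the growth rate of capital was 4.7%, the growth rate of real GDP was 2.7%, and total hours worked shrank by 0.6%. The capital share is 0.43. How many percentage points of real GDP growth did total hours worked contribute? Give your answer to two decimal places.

Labor's share = 1 − 0.43 = 0.57.
Contribution = share × growth = 0.57 × (-0.6) = -0.342 pp.

-0.34 percentage points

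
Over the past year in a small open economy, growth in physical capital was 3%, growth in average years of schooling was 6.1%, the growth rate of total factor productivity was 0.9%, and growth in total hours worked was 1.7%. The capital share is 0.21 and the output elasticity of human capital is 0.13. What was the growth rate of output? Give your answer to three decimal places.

3.445%

Labor's share = 1 − 0.21 − 0.13 = 0.66.
Physical capital: 0.21 × 3 = 0.63 pp.
Average years of schooling: 0.13 × 6.1 = 0.793 pp.
Total hours worked: 0.66 × 1.7 = 1.122 pp.
Output growth = 0.9 + 2.545 = 3.445%.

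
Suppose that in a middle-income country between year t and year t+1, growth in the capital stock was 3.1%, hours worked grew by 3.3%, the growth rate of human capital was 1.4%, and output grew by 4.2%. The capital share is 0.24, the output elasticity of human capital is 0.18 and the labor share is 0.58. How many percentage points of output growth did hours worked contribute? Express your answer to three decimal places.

Labor's share = 1 − 0.24 − 0.18 = 0.58.
Contribution = share × growth = 0.58 × 3.3 = 1.914 pp.

1.914 percentage points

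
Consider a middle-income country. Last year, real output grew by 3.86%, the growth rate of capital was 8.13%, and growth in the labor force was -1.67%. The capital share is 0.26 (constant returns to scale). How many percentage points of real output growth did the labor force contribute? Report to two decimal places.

-1.24 percentage points

Labor's share = 1 − 0.26 = 0.74.
Contribution = share × growth = 0.74 × (-1.67) = -1.2358 pp.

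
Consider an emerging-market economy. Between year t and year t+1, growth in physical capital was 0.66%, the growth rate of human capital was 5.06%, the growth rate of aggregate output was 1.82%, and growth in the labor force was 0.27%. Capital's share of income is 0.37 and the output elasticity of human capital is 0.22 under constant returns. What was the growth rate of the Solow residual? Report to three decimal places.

0.352%

Labor's share = 1 − 0.37 − 0.22 = 0.41.
Physical capital: 0.37 × 0.66 = 0.2442 pp.
Human capital: 0.22 × 5.06 = 1.1132 pp.
The labor force: 0.41 × 0.27 = 0.1107 pp.
TFP growth = 1.82 − 1.4681 = 0.3519%.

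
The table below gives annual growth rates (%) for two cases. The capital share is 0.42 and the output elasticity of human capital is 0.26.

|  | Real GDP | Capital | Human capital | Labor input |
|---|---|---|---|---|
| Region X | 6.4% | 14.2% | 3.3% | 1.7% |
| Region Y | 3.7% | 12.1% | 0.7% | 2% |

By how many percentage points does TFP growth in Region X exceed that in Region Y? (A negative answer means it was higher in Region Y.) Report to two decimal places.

Labor's share = 1 − 0.42 − 0.26 = 0.32.
Region X: TFP = 6.4 − 5.964 − 0.858 − 0.544 = -0.966%.
Region Y: TFP = 3.7 − 5.082 − 0.182 − 0.64 = -2.204%.
Difference = -0.966 − (-2.204) = 1.238 pp.

1.24 percentage points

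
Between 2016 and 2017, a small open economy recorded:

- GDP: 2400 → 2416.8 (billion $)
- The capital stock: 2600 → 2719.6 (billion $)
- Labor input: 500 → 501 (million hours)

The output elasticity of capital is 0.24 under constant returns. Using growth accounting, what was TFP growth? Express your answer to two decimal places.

-0.56%

GDP growth = (2416.8 − 2400) / 2400 = 0.7%.
The capital stock growth = (2719.6 − 2600) / 2600 = 4.6%.
Labor input growth = (501 − 500) / 500 = 0.2%.
Labor's share = 1 − 0.24 = 0.76.
The capital stock: 0.24 × 4.6 = 1.104 pp.
Labor input: 0.76 × 0.2 = 0.152 pp.
TFP growth = 0.7 − 1.256 = -0.556%.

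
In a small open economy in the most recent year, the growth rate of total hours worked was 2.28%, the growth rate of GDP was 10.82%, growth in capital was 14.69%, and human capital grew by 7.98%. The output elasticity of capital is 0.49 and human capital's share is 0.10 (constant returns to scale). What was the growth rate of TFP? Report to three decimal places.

Labor's share = 1 − 0.49 − 0.1 = 0.41.
Capital: 0.49 × 14.69 = 7.1981 pp.
Human capital: 0.1 × 7.98 = 0.798 pp.
Total hours worked: 0.41 × 2.28 = 0.9348 pp.
TFP growth = 10.82 − 8.9309 = 1.8891%.

1.889%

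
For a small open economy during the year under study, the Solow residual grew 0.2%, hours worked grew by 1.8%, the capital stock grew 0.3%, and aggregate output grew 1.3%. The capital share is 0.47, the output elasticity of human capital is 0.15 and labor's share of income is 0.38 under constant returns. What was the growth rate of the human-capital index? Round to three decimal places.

Labor's share = 1 − 0.47 − 0.15 = 0.38.
gY = gA + 0.47×0.3 + 0.38×1.8 + 0.15×g.
0.15×g = 1.3 − 0.2 − 0.825 = 0.275.
g = 0.275 / 0.15 = 1.83333%.

The human-capital index grew 1.833%.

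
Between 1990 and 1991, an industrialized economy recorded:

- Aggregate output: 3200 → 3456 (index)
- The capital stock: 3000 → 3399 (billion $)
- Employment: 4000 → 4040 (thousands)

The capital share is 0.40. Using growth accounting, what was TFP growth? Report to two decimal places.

Aggregate output growth = (3456 − 3200) / 3200 = 8%.
The capital stock growth = (3399 − 3000) / 3000 = 13.3%.
Employment growth = (4040 − 4000) / 4000 = 1%.
Labor's share = 1 − 0.4 = 0.6.
The capital stock: 0.4 × 13.3 = 5.32 pp.
Employment: 0.6 × 1 = 0.6 pp.
TFP growth = 8 − 5.92 = 2.08%.

TFP grew 2.08%.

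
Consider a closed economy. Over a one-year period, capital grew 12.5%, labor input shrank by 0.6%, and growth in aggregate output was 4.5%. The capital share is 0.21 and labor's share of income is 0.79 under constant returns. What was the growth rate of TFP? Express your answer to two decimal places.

Labor's share = 1 − 0.21 = 0.79.
Capital: 0.21 × 12.5 = 2.625 pp.
Labor input: 0.79 × (-0.6) = -0.474 pp.
TFP growth = 4.5 − 2.151 = 2.349%.

2.35%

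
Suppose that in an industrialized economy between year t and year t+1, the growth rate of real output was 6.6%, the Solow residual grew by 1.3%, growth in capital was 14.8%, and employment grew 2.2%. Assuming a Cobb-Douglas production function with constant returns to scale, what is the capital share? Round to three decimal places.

α = 0.246

gY = gA + α·gK + (1−α)·gL, so gY − gA − gL = α(gK − gL).
6.6 − 1.3 − 2.2 = α × (14.8 − 2.2).
3.1 = 12.6 α, so α = 0.24603.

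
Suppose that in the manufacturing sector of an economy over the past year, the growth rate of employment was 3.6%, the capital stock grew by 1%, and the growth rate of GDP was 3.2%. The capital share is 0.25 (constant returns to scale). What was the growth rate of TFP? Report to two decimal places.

Labor's share = 1 − 0.25 = 0.75.
The capital stock: 0.25 × 1 = 0.25 pp.
Employment: 0.75 × 3.6 = 2.7 pp.
TFP growth = 3.2 − 2.95 = 0.25%.

TFP grew 0.25%.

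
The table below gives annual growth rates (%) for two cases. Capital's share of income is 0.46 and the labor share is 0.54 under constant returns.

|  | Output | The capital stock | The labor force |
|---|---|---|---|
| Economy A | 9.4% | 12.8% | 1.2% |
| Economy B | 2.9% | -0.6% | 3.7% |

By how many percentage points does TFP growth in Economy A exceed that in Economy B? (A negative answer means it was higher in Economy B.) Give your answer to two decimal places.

1.69 percentage points

Labor's share = 1 − 0.46 = 0.54.
Economy A: TFP = 9.4 − 5.888 − 0.648 = 2.864%.
Economy B: TFP = 2.9 + 0.276 − 1.998 = 1.178%.
Difference = 2.864 − (1.178) = 1.686 pp.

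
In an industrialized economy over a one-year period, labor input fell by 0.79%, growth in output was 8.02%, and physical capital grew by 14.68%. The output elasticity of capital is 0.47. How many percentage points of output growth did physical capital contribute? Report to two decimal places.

6.90 pp

Contribution = share × growth = 0.47 × 14.68 = 6.8996 pp.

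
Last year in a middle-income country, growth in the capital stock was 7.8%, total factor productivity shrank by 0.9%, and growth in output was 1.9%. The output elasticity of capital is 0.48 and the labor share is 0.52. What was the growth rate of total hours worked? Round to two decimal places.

-1.82%

Labor's share = 1 − 0.48 = 0.52.
gY = gA + 0.48×7.8 + 0.52×g.
0.52×g = 1.9 + 0.9 − 3.744 = -0.944.
g = -0.944 / 0.52 = -1.8154%.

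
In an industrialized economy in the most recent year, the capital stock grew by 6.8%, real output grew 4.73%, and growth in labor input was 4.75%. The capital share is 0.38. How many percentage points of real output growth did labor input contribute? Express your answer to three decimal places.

Labor's share = 1 − 0.38 = 0.62.
Contribution = share × growth = 0.62 × 4.75 = 2.945 pp.

2.945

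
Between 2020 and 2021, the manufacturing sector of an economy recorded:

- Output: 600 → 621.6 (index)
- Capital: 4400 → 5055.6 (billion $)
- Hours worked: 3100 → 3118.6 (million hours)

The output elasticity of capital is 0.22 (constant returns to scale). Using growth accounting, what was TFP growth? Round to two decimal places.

-0.15%

Output growth = (621.6 − 600) / 600 = 3.6%.
Capital growth = (5055.6 − 4400) / 4400 = 14.9%.
Hours worked growth = (3118.6 − 3100) / 3100 = 0.6%.
Labor's share = 1 − 0.22 = 0.78.
Capital: 0.22 × 14.9 = 3.278 pp.
Hours worked: 0.78 × 0.6 = 0.468 pp.
TFP growth = 3.6 − 3.746 = -0.146%.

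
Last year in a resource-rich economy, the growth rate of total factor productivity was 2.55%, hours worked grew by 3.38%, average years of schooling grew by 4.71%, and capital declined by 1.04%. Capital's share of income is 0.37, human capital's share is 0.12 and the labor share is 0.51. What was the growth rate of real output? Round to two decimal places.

Labor's share = 1 − 0.37 − 0.12 = 0.51.
Capital: 0.37 × (-1.04) = -0.3848 pp.
Average years of schooling: 0.12 × 4.71 = 0.5652 pp.
Hours worked: 0.51 × 3.38 = 1.7238 pp.
Output growth = 2.55 + 1.9042 = 4.4542%.

4.45%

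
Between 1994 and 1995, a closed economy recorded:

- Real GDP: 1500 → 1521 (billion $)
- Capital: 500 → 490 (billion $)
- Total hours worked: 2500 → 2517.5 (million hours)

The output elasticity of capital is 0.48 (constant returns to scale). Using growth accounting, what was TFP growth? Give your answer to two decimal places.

2.00%

Real GDP growth = (1521 − 1500) / 1500 = 1.4%.
Capital growth = (490 − 500) / 500 = -2%.
Total hours worked growth = (2517.5 − 2500) / 2500 = 0.7%.
Labor's share = 1 − 0.48 = 0.52.
Capital: 0.48 × (-2) = -0.96 pp.
Total hours worked: 0.52 × 0.7 = 0.364 pp.
TFP growth = 1.4 + 0.596 = 1.996%.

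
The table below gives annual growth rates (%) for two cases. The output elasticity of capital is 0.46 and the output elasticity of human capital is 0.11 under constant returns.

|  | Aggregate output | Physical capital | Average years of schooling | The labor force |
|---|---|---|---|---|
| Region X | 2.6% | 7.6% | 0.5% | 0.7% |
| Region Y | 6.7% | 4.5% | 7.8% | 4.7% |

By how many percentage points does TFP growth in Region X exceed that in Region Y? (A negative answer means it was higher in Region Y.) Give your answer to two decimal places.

-3.00 percentage points

Labor's share = 1 − 0.46 − 0.11 = 0.43.
Region X: TFP = 2.6 − 3.496 − 0.055 − 0.301 = -1.252%.
Region Y: TFP = 6.7 − 2.07 − 0.858 − 2.021 = 1.751%.
Difference = -1.252 − (1.751) = -3.003 pp.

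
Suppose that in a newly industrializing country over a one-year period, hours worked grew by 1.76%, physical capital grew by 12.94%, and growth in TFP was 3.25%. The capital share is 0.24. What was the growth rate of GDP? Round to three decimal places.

7.693%

Labor's share = 1 − 0.24 = 0.76.
Physical capital: 0.24 × 12.94 = 3.1056 pp.
Hours worked: 0.76 × 1.76 = 1.3376 pp.
Output growth = 3.25 + 4.4432 = 7.6932%.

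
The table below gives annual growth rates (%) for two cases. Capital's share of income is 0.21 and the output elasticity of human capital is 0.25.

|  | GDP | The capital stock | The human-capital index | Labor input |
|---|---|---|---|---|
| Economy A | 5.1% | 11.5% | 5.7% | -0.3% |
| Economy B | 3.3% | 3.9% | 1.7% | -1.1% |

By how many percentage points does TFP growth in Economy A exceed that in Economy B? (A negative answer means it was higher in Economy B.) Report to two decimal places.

Labor's share = 1 − 0.21 − 0.25 = 0.54.
Economy A: TFP = 5.1 − 2.415 − 1.425 + 0.162 = 1.422%.
Economy B: TFP = 3.3 − 0.819 − 0.425 + 0.594 = 2.65%.
Difference = 1.422 − (2.65) = -1.228 pp.

-1.23 percentage points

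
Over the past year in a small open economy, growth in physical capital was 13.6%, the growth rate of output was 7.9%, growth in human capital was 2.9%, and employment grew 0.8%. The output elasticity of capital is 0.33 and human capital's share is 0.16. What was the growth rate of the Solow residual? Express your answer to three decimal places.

Labor's share = 1 − 0.33 − 0.16 = 0.51.
Physical capital: 0.33 × 13.6 = 4.488 pp.
Human capital: 0.16 × 2.9 = 0.464 pp.
Employment: 0.51 × 0.8 = 0.408 pp.
TFP growth = 7.9 − 5.36 = 2.54%.

The Solow residual growth was 2.540%.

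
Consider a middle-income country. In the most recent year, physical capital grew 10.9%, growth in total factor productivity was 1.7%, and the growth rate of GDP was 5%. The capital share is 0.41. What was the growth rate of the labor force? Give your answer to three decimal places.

-1.981%

Labor's share = 1 − 0.41 = 0.59.
gY = gA + 0.41×10.9 + 0.59×g.
0.59×g = 5 − 1.7 − 4.469 = -1.169.
g = -1.169 / 0.59 = -1.98136%.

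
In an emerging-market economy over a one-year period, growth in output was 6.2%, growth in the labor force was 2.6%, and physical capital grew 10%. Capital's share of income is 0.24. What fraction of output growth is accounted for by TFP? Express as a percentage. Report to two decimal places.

29.42%

Labor's share = 1 − 0.24 = 0.76.
Physical capital: 0.24 × 10 = 2.4 pp.
The labor force: 0.76 × 2.6 = 1.976 pp.
TFP growth = 6.2 − 4.376 = 1.824%.
TFP share of growth = 1.824 / 6.2 × 100 = 29.4194%.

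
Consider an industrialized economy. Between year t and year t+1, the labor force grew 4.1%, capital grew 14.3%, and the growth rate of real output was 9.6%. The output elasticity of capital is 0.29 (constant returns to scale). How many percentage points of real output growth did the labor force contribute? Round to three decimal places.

2.911 percentage points

Labor's share = 1 − 0.29 = 0.71.
Contribution = share × growth = 0.71 × 4.1 = 2.911 pp.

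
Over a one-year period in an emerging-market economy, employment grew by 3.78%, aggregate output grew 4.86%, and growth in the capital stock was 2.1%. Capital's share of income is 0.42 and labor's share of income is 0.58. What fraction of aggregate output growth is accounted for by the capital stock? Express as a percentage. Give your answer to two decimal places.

18.15%

The capital stock contributed 0.42 × 2.1 = 0.882 pp.
Share of growth = 0.882 / 4.86 × 100 = 18.1481%.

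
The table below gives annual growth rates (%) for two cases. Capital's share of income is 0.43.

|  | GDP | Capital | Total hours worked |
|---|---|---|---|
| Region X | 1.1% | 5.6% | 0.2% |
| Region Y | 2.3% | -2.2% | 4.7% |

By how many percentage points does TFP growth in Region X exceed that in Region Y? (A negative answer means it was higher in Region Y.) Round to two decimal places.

Labor's share = 1 − 0.43 = 0.57.
Region X: TFP = 1.1 − 2.408 − 0.114 = -1.422%.
Region Y: TFP = 2.3 + 0.946 − 2.679 = 0.567%.
Difference = -1.422 − (0.567) = -1.989 pp.

-1.99 percentage points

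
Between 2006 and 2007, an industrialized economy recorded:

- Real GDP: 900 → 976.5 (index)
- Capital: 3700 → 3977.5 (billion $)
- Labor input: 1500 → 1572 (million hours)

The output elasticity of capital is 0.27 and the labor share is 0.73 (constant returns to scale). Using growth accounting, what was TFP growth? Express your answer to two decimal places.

Real GDP growth = (976.5 − 900) / 900 = 8.5%.
Capital growth = (3977.5 − 3700) / 3700 = 7.5%.
Labor input growth = (1572 − 1500) / 1500 = 4.8%.
Labor's share = 1 − 0.27 = 0.73.
Capital: 0.27 × 7.5 = 2.025 pp.
Labor input: 0.73 × 4.8 = 3.504 pp.
TFP growth = 8.5 − 5.529 = 2.971%.

2.97%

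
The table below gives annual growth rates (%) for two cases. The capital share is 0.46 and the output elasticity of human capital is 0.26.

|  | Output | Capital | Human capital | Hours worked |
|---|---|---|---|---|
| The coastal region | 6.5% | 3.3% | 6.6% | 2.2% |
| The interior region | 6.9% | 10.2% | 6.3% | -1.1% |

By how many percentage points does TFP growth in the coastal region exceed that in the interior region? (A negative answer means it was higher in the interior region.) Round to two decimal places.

Labor's share = 1 − 0.46 − 0.26 = 0.28.
The coastal region: TFP = 6.5 − 1.518 − 1.716 − 0.616 = 2.65%.
The interior region: TFP = 6.9 − 4.692 − 1.638 + 0.308 = 0.878%.
Difference = 2.65 − (0.878) = 1.772 pp.

1.77 percentage points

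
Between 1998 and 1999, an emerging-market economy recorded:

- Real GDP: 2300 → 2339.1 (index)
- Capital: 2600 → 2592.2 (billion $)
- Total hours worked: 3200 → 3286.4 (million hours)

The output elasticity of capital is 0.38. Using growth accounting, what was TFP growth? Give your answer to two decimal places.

0.14%

Real GDP growth = (2339.1 − 2300) / 2300 = 1.7%.
Capital growth = (2592.2 − 2600) / 2600 = -0.3%.
Total hours worked growth = (3286.4 − 3200) / 3200 = 2.7%.
Labor's share = 1 − 0.38 = 0.62.
Capital: 0.38 × (-0.3) = -0.114 pp.
Total hours worked: 0.62 × 2.7 = 1.674 pp.
TFP growth = 1.7 − 1.56 = 0.14%.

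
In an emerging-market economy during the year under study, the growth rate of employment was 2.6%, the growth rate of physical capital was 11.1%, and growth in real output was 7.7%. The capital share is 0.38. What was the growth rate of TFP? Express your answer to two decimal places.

1.87%

Labor's share = 1 − 0.38 = 0.62.
Physical capital: 0.38 × 11.1 = 4.218 pp.
Employment: 0.62 × 2.6 = 1.612 pp.
TFP growth = 7.7 − 5.83 = 1.87%.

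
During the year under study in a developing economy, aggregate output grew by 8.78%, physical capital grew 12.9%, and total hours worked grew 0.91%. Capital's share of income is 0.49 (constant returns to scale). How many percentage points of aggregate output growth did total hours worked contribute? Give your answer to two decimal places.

Labor's share = 1 − 0.49 = 0.51.
Contribution = share × growth = 0.51 × 0.91 = 0.4641 pp.

0.46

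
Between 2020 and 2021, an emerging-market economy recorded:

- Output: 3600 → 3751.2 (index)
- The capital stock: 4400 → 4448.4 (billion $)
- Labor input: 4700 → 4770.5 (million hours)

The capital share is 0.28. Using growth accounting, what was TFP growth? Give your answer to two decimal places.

TFP grew 2.81%.

Output growth = (3751.2 − 3600) / 3600 = 4.2%.
The capital stock growth = (4448.4 − 4400) / 4400 = 1.1%.
Labor input growth = (4770.5 − 4700) / 4700 = 1.5%.
Labor's share = 1 − 0.28 = 0.72.
The capital stock: 0.28 × 1.1 = 0.308 pp.
Labor input: 0.72 × 1.5 = 1.08 pp.
TFP growth = 4.2 − 1.388 = 2.812%.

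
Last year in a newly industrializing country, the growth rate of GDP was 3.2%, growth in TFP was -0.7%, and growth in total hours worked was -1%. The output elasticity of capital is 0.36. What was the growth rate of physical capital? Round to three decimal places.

Labor's share = 1 − 0.36 = 0.64.
gY = gA + 0.64×(-1) + 0.36×g.
0.36×g = 3.2 + 0.7 + 0.64 = 4.54.
g = 4.54 / 0.36 = 12.61111%.

12.611%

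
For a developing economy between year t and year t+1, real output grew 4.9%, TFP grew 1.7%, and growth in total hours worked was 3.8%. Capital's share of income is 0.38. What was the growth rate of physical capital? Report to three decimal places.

Physical capital grew 2.221%.

Labor's share = 1 − 0.38 = 0.62.
gY = gA + 0.62×3.8 + 0.38×g.
0.38×g = 4.9 − 1.7 − 2.356 = 0.844.
g = 0.844 / 0.38 = 2.22105%.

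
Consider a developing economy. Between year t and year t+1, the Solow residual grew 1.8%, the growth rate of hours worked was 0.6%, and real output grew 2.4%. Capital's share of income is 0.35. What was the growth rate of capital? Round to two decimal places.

0.60%

Labor's share = 1 − 0.35 = 0.65.
gY = gA + 0.65×0.6 + 0.35×g.
0.35×g = 2.4 − 1.8 − 0.39 = 0.21.
g = 0.21 / 0.35 = 0.6%.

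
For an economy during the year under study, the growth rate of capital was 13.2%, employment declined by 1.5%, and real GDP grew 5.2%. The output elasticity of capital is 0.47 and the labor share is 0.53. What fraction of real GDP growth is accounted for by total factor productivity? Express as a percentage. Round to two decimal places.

Labor's share = 1 − 0.47 = 0.53.
Capital: 0.47 × 13.2 = 6.204 pp.
Employment: 0.53 × (-1.5) = -0.795 pp.
TFP growth = 5.2 − 5.409 = -0.209%.
TFP share of growth = -0.209 / 5.2 × 100 = -4.0192%.

-4.02%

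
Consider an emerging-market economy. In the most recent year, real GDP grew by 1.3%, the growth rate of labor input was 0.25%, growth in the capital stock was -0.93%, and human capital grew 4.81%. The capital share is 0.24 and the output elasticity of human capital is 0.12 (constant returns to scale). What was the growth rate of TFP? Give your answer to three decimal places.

Labor's share = 1 − 0.24 − 0.12 = 0.64.
The capital stock: 0.24 × (-0.93) = -0.2232 pp.
Human capital: 0.12 × 4.81 = 0.5772 pp.
Labor input: 0.64 × 0.25 = 0.16 pp.
TFP growth = 1.3 − 0.514 = 0.786%.

0.786%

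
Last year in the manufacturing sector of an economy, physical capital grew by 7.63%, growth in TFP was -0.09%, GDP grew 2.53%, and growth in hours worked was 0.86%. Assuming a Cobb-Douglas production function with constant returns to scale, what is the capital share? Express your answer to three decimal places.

gY = gA + α·gK + (1−α)·gL, so gY − gA − gL = α(gK − gL).
2.53 + 0.09 − 0.86 = α × (7.63 − 0.86).
1.76 = 6.77 α, so α = 0.25997.

The capital share is 0.260.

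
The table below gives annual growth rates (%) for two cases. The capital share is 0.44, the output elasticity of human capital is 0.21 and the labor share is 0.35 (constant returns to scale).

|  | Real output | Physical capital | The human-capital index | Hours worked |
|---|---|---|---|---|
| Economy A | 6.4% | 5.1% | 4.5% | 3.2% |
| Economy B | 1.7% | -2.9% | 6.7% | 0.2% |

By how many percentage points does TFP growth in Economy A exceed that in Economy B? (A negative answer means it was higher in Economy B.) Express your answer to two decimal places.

Labor's share = 1 − 0.44 − 0.21 = 0.35.
Economy A: TFP = 6.4 − 2.244 − 0.945 − 1.12 = 2.091%.
Economy B: TFP = 1.7 + 1.276 − 1.407 − 0.07 = 1.499%.
Difference = 2.091 − (1.499) = 0.592 pp.

0.59 percentage points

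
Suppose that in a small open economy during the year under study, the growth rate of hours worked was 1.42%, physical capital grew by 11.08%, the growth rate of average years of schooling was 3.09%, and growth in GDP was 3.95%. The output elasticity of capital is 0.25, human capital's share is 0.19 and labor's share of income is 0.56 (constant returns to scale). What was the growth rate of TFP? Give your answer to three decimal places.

Labor's share = 1 − 0.25 − 0.19 = 0.56.
Physical capital: 0.25 × 11.08 = 2.77 pp.
Average years of schooling: 0.19 × 3.09 = 0.5871 pp.
Hours worked: 0.56 × 1.42 = 0.7952 pp.
TFP growth = 3.95 − 4.1523 = -0.2023%.

-0.202%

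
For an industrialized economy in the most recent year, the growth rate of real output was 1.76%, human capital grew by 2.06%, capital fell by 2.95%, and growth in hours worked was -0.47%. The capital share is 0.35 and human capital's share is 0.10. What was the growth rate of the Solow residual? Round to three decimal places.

Labor's share = 1 − 0.35 − 0.1 = 0.55.
Capital: 0.35 × (-2.95) = -1.0325 pp.
Human capital: 0.1 × 2.06 = 0.206 pp.
Hours worked: 0.55 × (-0.47) = -0.2585 pp.
TFP growth = 1.76 + 1.085 = 2.845%.

The Solow residual grew 2.845%.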